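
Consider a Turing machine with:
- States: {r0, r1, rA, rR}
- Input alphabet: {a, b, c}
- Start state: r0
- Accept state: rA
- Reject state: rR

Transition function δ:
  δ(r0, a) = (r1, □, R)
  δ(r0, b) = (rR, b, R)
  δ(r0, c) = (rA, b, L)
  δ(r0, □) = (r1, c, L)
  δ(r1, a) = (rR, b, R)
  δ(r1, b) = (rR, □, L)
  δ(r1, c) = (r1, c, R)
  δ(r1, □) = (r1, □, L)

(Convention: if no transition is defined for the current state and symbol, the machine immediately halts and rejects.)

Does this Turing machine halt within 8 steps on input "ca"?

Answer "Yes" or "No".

Execution trace:
Initial: [r0]ca
Step 1: δ(r0, c) = (rA, b, L) → [rA]□ba

The machine reaches the accept state rA and halts.
The machine halted after 1 step (within the 8-step bound).

Answer: Yes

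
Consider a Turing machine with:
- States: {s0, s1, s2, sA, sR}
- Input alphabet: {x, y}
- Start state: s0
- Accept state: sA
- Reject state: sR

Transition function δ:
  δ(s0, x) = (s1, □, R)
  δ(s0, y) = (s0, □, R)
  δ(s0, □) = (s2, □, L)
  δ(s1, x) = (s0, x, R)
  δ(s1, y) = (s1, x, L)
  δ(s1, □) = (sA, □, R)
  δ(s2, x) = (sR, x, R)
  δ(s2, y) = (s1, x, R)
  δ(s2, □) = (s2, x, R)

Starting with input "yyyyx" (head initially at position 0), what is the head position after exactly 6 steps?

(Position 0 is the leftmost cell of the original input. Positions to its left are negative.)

Execution trace (head position shown):
Step 0: [s0]yyyyx  (head at position 0)
Step 1: move right → □[s0]yyyx  (head at position 1)
Step 2: move right → □□[s0]yyx  (head at position 2)
Step 3: move right → □□□[s0]yx  (head at position 3)
Step 4: move right → □□□□[s0]x  (head at position 4)
Step 5: move right → □□□□□[s1]□  (head at position 5)
Step 6: move right → □□□□□□[sA]□  (head at position 6)

After 6 steps, the head is at position 6.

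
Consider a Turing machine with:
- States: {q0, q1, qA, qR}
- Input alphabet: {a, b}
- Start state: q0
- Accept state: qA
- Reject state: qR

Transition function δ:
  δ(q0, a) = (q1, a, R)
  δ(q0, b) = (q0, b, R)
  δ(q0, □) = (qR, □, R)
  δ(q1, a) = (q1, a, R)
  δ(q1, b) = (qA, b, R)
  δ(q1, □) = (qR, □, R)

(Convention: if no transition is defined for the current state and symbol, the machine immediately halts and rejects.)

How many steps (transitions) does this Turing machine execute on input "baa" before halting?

Execution trace:
Initial: [q0]baa
Step 1: δ(q0, b) = (q0, b, R) → b[q0]aa
Step 2: δ(q0, a) = (q1, a, R) → ba[q1]a
Step 3: δ(q1, a) = (q1, a, R) → baa[q1]□
Step 4: δ(q1, □) = (qR, □, R) → baa□[qR]□

The machine reaches the reject state qR and halts.

The machine executed 4 steps before halting.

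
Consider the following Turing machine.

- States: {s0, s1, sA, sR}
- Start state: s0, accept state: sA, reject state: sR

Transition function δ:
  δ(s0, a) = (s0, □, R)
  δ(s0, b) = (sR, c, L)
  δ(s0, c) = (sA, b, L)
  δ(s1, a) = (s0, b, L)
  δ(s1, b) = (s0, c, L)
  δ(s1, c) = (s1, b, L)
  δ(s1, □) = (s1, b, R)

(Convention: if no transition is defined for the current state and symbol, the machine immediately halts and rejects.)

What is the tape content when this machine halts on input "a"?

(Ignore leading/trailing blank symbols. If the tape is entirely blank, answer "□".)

Execution trace:
Initial: [s0]a
Step 1: δ(s0, a) = (s0, □, R) → □[s0]□

No transition is defined for δ(s0, □). By convention the machine halts and rejects.

Final tape (ignoring leading/trailing blanks): □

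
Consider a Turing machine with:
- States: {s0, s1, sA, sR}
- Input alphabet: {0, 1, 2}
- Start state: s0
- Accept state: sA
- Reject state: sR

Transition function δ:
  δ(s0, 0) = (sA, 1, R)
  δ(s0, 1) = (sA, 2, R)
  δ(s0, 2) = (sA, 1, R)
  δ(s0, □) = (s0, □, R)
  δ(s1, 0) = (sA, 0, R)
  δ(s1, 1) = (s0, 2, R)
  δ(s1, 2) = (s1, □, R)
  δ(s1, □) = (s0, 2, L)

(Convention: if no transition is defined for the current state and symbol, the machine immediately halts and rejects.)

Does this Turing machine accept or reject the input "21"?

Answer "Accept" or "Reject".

Execution trace:
Initial: [s0]21
Step 1: δ(s0, 2) = (sA, 1, R) → 1[sA]1

The machine reaches the accept state sA and halts.

Answer: Accept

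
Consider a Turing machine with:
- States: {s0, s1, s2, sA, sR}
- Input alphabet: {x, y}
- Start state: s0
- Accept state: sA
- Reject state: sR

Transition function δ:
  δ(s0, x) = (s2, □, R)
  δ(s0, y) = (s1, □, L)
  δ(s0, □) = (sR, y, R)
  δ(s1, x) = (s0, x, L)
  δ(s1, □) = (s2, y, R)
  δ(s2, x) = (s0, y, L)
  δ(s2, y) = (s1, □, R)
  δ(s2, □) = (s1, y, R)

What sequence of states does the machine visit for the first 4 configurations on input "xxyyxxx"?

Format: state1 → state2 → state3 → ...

Execution trace:
Initial: [s0]xxyyxxx
Step 1: δ(s0, x) = (s2, □, R) → □[s2]xyyxxx
Step 2: δ(s2, x) = (s0, y, L) → [s0]□yyyxxx
Step 3: δ(s0, □) = (sR, y, R) → y[sR]yyyxxx

The machine reaches the reject state sR and halts.

State sequence: s0 → s2 → s0 → sR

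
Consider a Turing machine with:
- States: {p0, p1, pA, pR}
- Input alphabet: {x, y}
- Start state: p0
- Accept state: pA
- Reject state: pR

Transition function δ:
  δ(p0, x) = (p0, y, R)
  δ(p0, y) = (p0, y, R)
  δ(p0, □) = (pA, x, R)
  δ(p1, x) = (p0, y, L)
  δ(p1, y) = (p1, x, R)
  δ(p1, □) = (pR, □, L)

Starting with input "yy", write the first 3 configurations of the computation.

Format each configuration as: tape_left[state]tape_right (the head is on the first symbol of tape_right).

Transitions applied:
Step 1: δ(p0, y) = (p0, y, R)
Step 2: δ(p0, y) = (p0, y, R)

The first 3 configurations are:
[p0]yy ⊢ y[p0]y ⊢ yy[p0]□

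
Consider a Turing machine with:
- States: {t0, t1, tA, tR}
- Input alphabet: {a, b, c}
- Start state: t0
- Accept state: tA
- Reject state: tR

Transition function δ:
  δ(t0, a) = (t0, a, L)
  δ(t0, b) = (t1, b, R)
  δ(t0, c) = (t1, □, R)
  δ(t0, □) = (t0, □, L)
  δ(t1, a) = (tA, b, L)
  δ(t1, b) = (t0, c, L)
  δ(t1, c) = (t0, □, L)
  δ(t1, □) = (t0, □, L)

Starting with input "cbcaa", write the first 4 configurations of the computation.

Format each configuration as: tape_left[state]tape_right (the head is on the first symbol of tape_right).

Transitions applied:
Step 1: δ(t0, c) = (t1, □, R)
Step 2: δ(t1, b) = (t0, c, L)
Step 3: δ(t0, □) = (t0, □, L)

The first 4 configurations are:
[t0]cbcaa ⊢ □[t1]bcaa ⊢ [t0]□ccaa ⊢ [t0]□□ccaa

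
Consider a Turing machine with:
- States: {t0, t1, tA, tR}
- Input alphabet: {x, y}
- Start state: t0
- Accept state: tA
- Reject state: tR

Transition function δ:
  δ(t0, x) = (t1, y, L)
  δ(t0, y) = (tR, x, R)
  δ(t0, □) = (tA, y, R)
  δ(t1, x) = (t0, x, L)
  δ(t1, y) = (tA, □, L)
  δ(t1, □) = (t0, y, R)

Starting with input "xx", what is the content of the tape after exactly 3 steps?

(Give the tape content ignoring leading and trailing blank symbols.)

Execution trace:
Initial: [t0]xx
Step 1: δ(t0, x) = (t1, y, L) → [t1]□yx
Step 2: δ(t1, □) = (t0, y, R) → y[t0]yx
Step 3: δ(t0, y) = (tR, x, R) → yx[tR]x

The machine reaches the reject state tR and halts.

After 3 steps, the tape (ignoring leading/trailing blanks) is: yxx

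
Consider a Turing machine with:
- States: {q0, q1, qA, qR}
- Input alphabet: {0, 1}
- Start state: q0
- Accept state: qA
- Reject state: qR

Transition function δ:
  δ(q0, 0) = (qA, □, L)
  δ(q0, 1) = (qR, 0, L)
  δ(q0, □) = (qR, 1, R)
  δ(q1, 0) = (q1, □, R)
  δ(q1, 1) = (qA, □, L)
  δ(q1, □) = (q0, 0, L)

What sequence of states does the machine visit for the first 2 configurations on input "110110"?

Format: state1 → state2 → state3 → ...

Execution trace:
Initial: [q0]110110
Step 1: δ(q0, 1) = (qR, 0, L) → [qR]□010110

The machine reaches the reject state qR and halts.

State sequence: q0 → qR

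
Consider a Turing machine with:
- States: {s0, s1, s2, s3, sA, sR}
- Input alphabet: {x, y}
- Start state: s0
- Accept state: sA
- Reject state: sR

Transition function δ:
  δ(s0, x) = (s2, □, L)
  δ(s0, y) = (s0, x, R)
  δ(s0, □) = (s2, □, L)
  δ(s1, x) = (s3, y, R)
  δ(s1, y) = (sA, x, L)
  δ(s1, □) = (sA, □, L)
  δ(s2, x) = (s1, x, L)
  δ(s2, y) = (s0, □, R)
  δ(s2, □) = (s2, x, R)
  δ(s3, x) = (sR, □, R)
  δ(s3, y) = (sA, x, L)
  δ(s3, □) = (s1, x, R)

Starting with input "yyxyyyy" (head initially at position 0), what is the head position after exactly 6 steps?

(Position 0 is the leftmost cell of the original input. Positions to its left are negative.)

Execution trace (head position shown):
Step 0: [s0]yyxyyyy  (head at position 0)
Step 1: move right → x[s0]yxyyyy  (head at position 1)
Step 2: move right → xx[s0]xyyyy  (head at position 2)
Step 3: move left → x[s2]x□yyyy  (head at position 1)
Step 4: move left → [s1]xx□yyyy  (head at position 0)
Step 5: move right → y[s3]x□yyyy  (head at position 1)
Step 6: move right → y□[sR]□yyyy  (head at position 2)

After 6 steps, the head is at position 2.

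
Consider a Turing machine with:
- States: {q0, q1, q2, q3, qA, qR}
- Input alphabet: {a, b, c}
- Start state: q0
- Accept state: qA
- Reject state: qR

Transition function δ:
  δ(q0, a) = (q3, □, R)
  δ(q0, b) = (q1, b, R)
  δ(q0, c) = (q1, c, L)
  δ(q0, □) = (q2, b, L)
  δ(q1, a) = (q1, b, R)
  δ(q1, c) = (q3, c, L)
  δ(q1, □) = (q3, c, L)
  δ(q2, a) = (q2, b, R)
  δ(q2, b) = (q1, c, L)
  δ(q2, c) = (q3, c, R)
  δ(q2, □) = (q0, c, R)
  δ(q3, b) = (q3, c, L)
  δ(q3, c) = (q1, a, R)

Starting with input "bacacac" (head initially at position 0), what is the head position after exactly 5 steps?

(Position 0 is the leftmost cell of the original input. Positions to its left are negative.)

Execution trace (head position shown):
Step 0: [q0]bacacac  (head at position 0)
Step 1: move right → b[q1]acacac  (head at position 1)
Step 2: move right → bb[q1]cacac  (head at position 2)
Step 3: move left → b[q3]bcacac  (head at position 1)
Step 4: move left → [q3]bccacac  (head at position 0)
Step 5: move left → [q3]□cccacac  (head at position -1)

After 5 steps, the head is at position -1.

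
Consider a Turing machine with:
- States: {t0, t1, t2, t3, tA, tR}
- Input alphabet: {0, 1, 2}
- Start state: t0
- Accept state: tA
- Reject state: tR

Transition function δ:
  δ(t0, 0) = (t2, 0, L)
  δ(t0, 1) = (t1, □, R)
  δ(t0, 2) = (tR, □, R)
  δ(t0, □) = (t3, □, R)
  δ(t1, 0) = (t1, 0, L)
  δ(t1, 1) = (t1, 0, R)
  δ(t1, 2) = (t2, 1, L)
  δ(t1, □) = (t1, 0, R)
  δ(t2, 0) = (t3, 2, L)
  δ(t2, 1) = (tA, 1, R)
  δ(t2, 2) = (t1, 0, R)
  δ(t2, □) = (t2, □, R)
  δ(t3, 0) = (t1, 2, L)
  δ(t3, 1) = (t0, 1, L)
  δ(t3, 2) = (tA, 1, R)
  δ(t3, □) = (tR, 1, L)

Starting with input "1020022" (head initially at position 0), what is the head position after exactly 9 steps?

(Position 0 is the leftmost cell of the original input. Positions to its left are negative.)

Execution trace (head position shown):
Step 0: [t0]1020022  (head at position 0)
Step 1: move right → □[t1]020022  (head at position 1)
Step 2: move left → [t1]□020022  (head at position 0)
Step 3: move right → 0[t1]020022  (head at position 1)
Step 4: move left → [t1]0020022  (head at position 0)
Step 5: move left → [t1]□0020022  (head at position -1)
Step 6: move right → 0[t1]0020022  (head at position 0)
Step 7: move left → [t1]00020022  (head at position -1)
Step 8: move left → [t1]□00020022  (head at position -2)
Step 9: move right → 0[t1]00020022  (head at position -1)

After 9 steps, the head is at position -1.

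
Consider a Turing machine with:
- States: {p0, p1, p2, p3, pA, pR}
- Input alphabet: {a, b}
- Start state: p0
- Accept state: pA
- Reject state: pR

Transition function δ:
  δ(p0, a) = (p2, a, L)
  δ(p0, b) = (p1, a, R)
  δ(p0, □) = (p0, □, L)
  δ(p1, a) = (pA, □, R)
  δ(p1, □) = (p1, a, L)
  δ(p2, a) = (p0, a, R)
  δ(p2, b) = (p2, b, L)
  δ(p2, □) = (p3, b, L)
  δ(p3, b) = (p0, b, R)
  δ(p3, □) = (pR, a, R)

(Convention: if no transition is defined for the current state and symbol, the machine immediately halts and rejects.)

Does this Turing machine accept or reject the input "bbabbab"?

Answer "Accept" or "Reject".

Execution trace:
Initial: [p0]bbabbab
Step 1: δ(p0, b) = (p1, a, R) → a[p1]babbab

No transition is defined for δ(p1, b). By convention the machine halts and rejects.

Answer: Reject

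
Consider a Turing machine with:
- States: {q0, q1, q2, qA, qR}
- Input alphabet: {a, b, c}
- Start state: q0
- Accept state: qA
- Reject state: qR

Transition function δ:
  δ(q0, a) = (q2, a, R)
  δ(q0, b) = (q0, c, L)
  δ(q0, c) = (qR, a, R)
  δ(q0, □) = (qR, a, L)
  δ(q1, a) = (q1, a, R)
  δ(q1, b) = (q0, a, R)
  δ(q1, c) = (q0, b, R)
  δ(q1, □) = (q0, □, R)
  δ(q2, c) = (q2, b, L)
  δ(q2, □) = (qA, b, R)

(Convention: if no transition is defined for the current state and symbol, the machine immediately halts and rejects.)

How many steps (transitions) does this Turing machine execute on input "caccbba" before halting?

Execution trace:
Initial: [q0]caccbba
Step 1: δ(q0, c) = (qR, a, R) → a[qR]accbba

The machine reaches the reject state qR and halts.

The machine executed 1 step before halting.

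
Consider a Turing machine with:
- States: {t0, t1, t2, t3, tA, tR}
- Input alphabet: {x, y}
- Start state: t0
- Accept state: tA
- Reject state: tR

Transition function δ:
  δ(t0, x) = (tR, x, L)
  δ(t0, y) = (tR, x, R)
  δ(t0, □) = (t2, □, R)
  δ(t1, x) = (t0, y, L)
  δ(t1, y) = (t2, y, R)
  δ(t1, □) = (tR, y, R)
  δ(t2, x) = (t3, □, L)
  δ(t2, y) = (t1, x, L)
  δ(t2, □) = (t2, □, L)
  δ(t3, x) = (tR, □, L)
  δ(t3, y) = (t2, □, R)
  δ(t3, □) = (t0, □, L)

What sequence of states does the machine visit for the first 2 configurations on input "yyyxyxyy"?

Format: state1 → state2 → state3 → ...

Execution trace:
Initial: [t0]yyyxyxyy
Step 1: δ(t0, y) = (tR, x, R) → x[tR]yyxyxyy

The machine reaches the reject state tR and halts.

State sequence: t0 → tR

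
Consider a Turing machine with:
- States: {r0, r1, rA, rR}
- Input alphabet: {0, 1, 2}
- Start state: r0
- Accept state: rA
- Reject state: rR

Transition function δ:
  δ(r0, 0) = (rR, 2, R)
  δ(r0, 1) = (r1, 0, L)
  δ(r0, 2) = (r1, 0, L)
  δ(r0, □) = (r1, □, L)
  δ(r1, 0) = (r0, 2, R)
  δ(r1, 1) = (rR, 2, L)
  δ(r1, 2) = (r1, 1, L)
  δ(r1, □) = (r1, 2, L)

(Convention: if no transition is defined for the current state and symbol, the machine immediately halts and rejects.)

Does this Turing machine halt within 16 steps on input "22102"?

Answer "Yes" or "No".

Execution trace:
Initial: [r0]22102
Step 1: δ(r0, 2) = (r1, 0, L) → [r1]□02102
Step 2: δ(r1, □) = (r1, 2, L) → [r1]□202102
Step 3: δ(r1, □) = (r1, 2, L) → [r1]□2202102
Step 4: δ(r1, □) = (r1, 2, L) → [r1]□22202102
Step 5: δ(r1, □) = (r1, 2, L) → [r1]□222202102
Step 6: δ(r1, □) = (r1, 2, L) → [r1]□2222202102
Step 7: δ(r1, □) = (r1, 2, L) → [r1]□22222202102
Step 8: δ(r1, □) = (r1, 2, L) → [r1]□222222202102
Step 9: δ(r1, □) = (r1, 2, L) → [r1]□2222222202102
Step 10: δ(r1, □) = (r1, 2, L) → [r1]□22222222202102
Step 11: δ(r1, □) = (r1, 2, L) → [r1]□222222222202102
Step 12: δ(r1, □) = (r1, 2, L) → [r1]□2222222222202102
Step 13: δ(r1, □) = (r1, 2, L) → [r1]□22222222222202102
Step 14: δ(r1, □) = (r1, 2, L) → [r1]□222222222222202102
Step 15: δ(r1, □) = (r1, 2, L) → [r1]□2222222222222202102
Step 16: δ(r1, □) = (r1, 2, L) → [r1]□22222222222222202102

The machine has not reached a halting state after 16 steps.
The machine did not halt within the 16-step bound.

Answer: No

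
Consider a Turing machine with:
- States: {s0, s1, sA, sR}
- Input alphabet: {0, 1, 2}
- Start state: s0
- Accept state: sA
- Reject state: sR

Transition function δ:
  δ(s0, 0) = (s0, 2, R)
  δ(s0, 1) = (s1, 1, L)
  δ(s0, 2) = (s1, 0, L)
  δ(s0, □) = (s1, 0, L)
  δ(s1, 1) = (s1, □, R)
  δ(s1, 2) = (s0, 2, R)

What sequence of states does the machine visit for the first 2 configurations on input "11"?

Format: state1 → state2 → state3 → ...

Execution trace:
Initial: [s0]11
Step 1: δ(s0, 1) = (s1, 1, L) → [s1]□11

No transition is defined for δ(s1, □). By convention the machine halts and rejects.

State sequence: s0 → s1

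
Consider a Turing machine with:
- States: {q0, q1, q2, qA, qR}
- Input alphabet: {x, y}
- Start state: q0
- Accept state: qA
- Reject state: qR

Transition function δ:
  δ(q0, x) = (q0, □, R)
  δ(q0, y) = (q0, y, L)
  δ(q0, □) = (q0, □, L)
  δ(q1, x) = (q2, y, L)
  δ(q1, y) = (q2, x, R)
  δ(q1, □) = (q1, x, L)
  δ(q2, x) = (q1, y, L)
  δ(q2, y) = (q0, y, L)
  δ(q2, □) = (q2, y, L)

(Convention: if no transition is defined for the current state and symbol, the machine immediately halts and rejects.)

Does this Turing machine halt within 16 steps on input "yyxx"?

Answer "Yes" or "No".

Execution trace:
Initial: [q0]yyxx
Step 1: δ(q0, y) = (q0, y, L) → [q0]□yyxx
Step 2: δ(q0, □) = (q0, □, L) → [q0]□□yyxx
Step 3: δ(q0, □) = (q0, □, L) → [q0]□□□yyxx
Step 4: δ(q0, □) = (q0, □, L) → [q0]□□□□yyxx
Step 5: δ(q0, □) = (q0, □, L) → [q0]□□□□□yyxx
Step 6: δ(q0, □) = (q0, □, L) → [q0]□□□□□□yyxx
Step 7: δ(q0, □) = (q0, □, L) → [q0]□□□□□□□yyxx
Step 8: δ(q0, □) = (q0, □, L) → [q0]□□□□□□□□yyxx
Step 9: δ(q0, □) = (q0, □, L) → [q0]□□□□□□□□□yyxx
Step 10: δ(q0, □) = (q0, □, L) → [q0]□□□□□□□□□□yyxx
Step 11: δ(q0, □) = (q0, □, L) → [q0]□□□□□□□□□□□yyxx
Step 12: δ(q0, □) = (q0, □, L) → [q0]□□□□□□□□□□□□yyxx
Step 13: δ(q0, □) = (q0, □, L) → [q0]□□□□□□□□□□□□□yyxx
Step 14: δ(q0, □) = (q0, □, L) → [q0]□□□□□□□□□□□□□□yyxx
Step 15: δ(q0, □) = (q0, □, L) → [q0]□□□□□□□□□□□□□□□yyxx
Step 16: δ(q0, □) = (q0, □, L) → [q0]□□□□□□□□□□□□□□□□yyxx

The machine has not reached a halting state after 16 steps.
The machine did not halt within the 16-step bound.

Answer: No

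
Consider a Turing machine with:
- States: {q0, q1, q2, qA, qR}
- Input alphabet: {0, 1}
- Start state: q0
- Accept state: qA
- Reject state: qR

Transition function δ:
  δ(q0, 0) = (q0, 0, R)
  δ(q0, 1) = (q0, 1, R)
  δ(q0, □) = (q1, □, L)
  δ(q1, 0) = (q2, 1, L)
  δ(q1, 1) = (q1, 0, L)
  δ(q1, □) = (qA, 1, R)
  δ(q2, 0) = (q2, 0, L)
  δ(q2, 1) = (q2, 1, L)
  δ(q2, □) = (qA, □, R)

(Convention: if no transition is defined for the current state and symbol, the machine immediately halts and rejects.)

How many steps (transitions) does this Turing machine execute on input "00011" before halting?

Execution trace:
Initial: [q0]00011
Step 1: δ(q0, 0) = (q0, 0, R) → 0[q0]0011
Step 2: δ(q0, 0) = (q0, 0, R) → 00[q0]011
Step 3: δ(q0, 0) = (q0, 0, R) → 000[q0]11
Step 4: δ(q0, 1) = (q0, 1, R) → 0001[q0]1
Step 5: δ(q0, 1) = (q0, 1, R) → 00011[q0]□
Step 6: δ(q0, □) = (q1, □, L) → 0001[q1]1□
Step 7: δ(q1, 1) = (q1, 0, L) → 000[q1]10□
Step 8: δ(q1, 1) = (q1, 0, L) → 00[q1]000□
Step 9: δ(q1, 0) = (q2, 1, L) → 0[q2]0100□
Step 10: δ(q2, 0) = (q2, 0, L) → [q2]00100□
Step 11: δ(q2, 0) = (q2, 0, L) → [q2]□00100□
Step 12: δ(q2, □) = (qA, □, R) → □[qA]00100□

The machine reaches the accept state qA and halts.

The machine executed 12 steps before halting.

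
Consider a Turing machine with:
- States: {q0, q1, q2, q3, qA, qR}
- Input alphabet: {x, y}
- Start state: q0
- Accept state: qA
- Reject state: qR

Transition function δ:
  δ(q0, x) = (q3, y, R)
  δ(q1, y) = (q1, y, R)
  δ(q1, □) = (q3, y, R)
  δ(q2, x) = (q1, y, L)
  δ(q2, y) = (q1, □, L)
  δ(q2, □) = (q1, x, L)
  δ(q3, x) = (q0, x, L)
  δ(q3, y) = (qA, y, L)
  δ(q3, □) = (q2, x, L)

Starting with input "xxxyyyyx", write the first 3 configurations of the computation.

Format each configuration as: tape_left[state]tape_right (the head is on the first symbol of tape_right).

Transitions applied:
Step 1: δ(q0, x) = (q3, y, R)
Step 2: δ(q3, x) = (q0, x, L)

The first 3 configurations are:
[q0]xxxyyyyx ⊢ y[q3]xxyyyyx ⊢ [q0]yxxyyyyx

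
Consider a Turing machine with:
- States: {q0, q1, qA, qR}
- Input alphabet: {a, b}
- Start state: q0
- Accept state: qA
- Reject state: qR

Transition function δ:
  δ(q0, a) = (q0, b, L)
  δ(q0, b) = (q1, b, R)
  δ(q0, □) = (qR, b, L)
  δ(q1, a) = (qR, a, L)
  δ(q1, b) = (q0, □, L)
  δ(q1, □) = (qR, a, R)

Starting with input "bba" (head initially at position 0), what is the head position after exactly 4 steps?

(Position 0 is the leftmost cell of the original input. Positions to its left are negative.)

Execution trace (head position shown):
Step 0: [q0]bba  (head at position 0)
Step 1: move right → b[q1]ba  (head at position 1)
Step 2: move left → [q0]b□a  (head at position 0)
Step 3: move right → b[q1]□a  (head at position 1)
Step 4: move right → ba[qR]a  (head at position 2)

After 4 steps, the head is at position 2.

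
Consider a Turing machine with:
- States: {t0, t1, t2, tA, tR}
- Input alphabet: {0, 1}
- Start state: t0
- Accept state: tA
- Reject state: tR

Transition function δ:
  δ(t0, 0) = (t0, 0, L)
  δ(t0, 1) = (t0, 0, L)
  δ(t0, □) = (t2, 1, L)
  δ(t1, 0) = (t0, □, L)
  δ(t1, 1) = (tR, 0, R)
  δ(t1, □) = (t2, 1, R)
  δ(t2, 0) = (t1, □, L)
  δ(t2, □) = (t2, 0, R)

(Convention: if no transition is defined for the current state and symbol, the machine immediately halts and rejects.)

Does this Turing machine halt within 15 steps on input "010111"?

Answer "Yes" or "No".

Execution trace:
Initial: [t0]010111
Step 1: δ(t0, 0) = (t0, 0, L) → [t0]□010111
Step 2: δ(t0, □) = (t2, 1, L) → [t2]□1010111
Step 3: δ(t2, □) = (t2, 0, R) → 0[t2]1010111

No transition is defined for δ(t2, 1). By convention the machine halts and rejects.
The machine halted after 3 steps (within the 15-step bound).

Answer: Yes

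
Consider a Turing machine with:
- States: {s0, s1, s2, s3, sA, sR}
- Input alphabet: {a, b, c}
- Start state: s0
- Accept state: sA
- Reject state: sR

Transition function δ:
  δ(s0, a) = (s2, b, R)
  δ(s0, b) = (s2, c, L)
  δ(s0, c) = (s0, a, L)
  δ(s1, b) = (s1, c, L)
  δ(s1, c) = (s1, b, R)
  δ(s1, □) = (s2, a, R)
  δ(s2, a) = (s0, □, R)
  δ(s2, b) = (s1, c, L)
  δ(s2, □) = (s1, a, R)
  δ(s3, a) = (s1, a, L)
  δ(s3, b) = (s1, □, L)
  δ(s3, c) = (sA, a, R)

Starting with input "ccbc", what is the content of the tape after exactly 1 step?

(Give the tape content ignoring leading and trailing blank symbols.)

Execution trace:
Initial: [s0]ccbc
Step 1: δ(s0, c) = (s0, a, L) → [s0]□acbc

No transition is defined for δ(s0, □). By convention the machine halts and rejects.

After 1 step, the tape (ignoring leading/trailing blanks) is: acbc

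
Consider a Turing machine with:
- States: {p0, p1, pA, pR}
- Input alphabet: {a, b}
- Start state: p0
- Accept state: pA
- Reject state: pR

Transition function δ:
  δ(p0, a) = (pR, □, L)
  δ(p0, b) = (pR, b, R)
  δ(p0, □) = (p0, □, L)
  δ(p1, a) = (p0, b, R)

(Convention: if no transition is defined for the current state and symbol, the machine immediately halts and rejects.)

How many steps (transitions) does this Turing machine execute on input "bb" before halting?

Execution trace:
Initial: [p0]bb
Step 1: δ(p0, b) = (pR, b, R) → b[pR]b

The machine reaches the reject state pR and halts.

The machine executed 1 step before halting.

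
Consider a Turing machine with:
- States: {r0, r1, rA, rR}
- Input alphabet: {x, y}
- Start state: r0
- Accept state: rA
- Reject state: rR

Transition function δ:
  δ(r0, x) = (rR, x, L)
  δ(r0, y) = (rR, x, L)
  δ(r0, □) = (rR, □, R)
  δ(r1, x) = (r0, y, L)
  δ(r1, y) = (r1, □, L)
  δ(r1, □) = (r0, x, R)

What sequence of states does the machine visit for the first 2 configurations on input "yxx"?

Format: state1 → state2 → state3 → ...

Execution trace:
Initial: [r0]yxx
Step 1: δ(r0, y) = (rR, x, L) → [rR]□xxx

The machine reaches the reject state rR and halts.

State sequence: r0 → rR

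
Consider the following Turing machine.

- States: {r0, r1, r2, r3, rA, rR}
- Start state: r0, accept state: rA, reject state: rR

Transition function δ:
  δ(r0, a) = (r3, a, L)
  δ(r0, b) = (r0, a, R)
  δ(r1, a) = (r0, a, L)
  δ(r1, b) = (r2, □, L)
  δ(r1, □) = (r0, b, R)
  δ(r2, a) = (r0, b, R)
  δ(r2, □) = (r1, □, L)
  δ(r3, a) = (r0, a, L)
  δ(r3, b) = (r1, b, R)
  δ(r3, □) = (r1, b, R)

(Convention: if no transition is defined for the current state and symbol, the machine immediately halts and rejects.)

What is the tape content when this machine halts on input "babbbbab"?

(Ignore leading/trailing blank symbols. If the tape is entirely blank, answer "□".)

Execution trace:
Initial: [r0]babbbbab
Step 1: δ(r0, b) = (r0, a, R) → a[r0]abbbbab
Step 2: δ(r0, a) = (r3, a, L) → [r3]aabbbbab
Step 3: δ(r3, a) = (r0, a, L) → [r0]□aabbbbab

No transition is defined for δ(r0, □). By convention the machine halts and rejects.

Final tape (ignoring leading/trailing blanks): aabbbbab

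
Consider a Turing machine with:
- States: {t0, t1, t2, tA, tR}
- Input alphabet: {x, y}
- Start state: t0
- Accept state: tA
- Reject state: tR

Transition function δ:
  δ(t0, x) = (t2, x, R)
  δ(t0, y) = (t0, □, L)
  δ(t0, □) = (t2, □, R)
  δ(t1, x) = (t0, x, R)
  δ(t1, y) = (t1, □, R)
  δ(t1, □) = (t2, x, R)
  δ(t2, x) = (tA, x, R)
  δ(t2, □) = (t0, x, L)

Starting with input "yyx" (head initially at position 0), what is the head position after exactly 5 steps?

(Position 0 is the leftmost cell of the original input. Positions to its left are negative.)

Execution trace (head position shown):
Step 0: [t0]yyx  (head at position 0)
Step 1: move left → [t0]□□yx  (head at position -1)
Step 2: move right → □[t2]□yx  (head at position 0)
Step 3: move left → [t0]□xyx  (head at position -1)
Step 4: move right → □[t2]xyx  (head at position 0)
Step 5: move right → □x[tA]yx  (head at position 1)

After 5 steps, the head is at position 1.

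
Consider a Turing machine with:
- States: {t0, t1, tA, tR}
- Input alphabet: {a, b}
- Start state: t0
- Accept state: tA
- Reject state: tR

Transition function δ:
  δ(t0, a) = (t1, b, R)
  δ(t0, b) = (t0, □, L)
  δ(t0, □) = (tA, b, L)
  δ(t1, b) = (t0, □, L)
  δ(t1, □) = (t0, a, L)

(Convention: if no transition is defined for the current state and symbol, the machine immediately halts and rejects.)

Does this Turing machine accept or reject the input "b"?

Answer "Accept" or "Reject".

Execution trace:
Initial: [t0]b
Step 1: δ(t0, b) = (t0, □, L) → [t0]□□
Step 2: δ(t0, □) = (tA, b, L) → [tA]□b□

The machine reaches the accept state tA and halts.

Answer: Accept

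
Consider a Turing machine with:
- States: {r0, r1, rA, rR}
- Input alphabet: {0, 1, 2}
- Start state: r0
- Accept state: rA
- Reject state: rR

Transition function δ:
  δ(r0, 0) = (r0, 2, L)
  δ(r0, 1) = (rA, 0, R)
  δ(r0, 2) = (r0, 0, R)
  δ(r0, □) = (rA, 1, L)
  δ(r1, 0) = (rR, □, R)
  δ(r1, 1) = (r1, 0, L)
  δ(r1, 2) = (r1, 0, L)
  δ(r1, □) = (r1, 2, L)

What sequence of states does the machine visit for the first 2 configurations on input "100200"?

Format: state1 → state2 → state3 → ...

Execution trace:
Initial: [r0]100200
Step 1: δ(r0, 1) = (rA, 0, R) → 0[rA]00200

The machine reaches the accept state rA and halts.

State sequence: r0 → rA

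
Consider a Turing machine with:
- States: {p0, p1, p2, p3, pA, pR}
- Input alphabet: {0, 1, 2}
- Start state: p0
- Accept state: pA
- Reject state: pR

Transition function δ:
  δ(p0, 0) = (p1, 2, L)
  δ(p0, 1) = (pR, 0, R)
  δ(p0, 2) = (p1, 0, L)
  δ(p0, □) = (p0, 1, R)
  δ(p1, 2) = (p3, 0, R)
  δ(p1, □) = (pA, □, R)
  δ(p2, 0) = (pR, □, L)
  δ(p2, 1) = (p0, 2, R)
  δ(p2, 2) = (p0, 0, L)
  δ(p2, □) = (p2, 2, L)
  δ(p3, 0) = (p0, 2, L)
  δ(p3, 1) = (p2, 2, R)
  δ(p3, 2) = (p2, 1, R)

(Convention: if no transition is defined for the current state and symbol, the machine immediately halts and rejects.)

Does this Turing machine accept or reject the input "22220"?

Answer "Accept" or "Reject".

Execution trace:
Initial: [p0]22220
Step 1: δ(p0, 2) = (p1, 0, L) → [p1]□02220
Step 2: δ(p1, □) = (pA, □, R) → □[pA]02220

The machine reaches the accept state pA and halts.

Answer: Accept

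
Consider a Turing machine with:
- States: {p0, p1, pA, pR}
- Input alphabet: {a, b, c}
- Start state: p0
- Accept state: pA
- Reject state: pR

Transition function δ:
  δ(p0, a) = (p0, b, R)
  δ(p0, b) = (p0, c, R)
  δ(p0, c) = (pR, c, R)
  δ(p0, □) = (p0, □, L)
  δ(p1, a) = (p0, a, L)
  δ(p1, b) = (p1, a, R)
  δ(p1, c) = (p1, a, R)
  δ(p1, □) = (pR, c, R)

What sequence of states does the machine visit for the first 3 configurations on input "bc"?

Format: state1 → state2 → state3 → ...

Execution trace:
Initial: [p0]bc
Step 1: δ(p0, b) = (p0, c, R) → c[p0]c
Step 2: δ(p0, c) = (pR, c, R) → cc[pR]□

The machine reaches the reject state pR and halts.

State sequence: p0 → p0 → pR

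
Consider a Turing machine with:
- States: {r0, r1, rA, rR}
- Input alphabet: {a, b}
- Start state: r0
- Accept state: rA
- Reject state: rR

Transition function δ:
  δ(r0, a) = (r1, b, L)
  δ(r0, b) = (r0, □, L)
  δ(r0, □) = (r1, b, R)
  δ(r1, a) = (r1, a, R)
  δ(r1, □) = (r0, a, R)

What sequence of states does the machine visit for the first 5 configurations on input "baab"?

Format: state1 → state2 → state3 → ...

Execution trace:
Initial: [r0]baab
Step 1: δ(r0, b) = (r0, □, L) → [r0]□□aab
Step 2: δ(r0, □) = (r1, b, R) → b[r1]□aab
Step 3: δ(r1, □) = (r0, a, R) → ba[r0]aab
Step 4: δ(r0, a) = (r1, b, L) → b[r1]abab

State sequence: r0 → r0 → r1 → r0 → r1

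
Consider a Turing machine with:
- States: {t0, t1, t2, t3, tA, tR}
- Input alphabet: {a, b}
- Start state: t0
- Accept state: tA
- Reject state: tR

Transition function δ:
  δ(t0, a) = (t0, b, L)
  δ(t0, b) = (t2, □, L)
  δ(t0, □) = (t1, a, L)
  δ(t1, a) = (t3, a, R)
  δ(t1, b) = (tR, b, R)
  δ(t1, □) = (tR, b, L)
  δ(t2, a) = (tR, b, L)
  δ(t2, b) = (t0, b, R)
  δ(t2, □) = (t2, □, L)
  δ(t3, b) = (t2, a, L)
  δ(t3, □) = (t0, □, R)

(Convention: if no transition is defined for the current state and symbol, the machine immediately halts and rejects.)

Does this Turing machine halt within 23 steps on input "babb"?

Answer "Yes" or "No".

Execution trace:
Initial: [t0]babb
Step 1: δ(t0, b) = (t2, □, L) → [t2]□□abb
Step 2: δ(t2, □) = (t2, □, L) → [t2]□□□abb
Step 3: δ(t2, □) = (t2, □, L) → [t2]□□□□abb
Step 4: δ(t2, □) = (t2, □, L) → [t2]□□□□□abb
Step 5: δ(t2, □) = (t2, □, L) → [t2]□□□□□□abb
Step 6: δ(t2, □) = (t2, □, L) → [t2]□□□□□□□abb
Step 7: δ(t2, □) = (t2, □, L) → [t2]□□□□□□□□abb
Step 8: δ(t2, □) = (t2, □, L) → [t2]□□□□□□□□□abb
Step 9: δ(t2, □) = (t2, □, L) → [t2]□□□□□□□□□□abb
Step 10: δ(t2, □) = (t2, □, L) → [t2]□□□□□□□□□□□abb
Step 11: δ(t2, □) = (t2, □, L) → [t2]□□□□□□□□□□□□abb
Step 12: δ(t2, □) = (t2, □, L) → [t2]□□□□□□□□□□□□□abb
Step 13: δ(t2, □) = (t2, □, L) → [t2]□□□□□□□□□□□□□□abb
Step 14: δ(t2, □) = (t2, □, L) → [t2]□□□□□□□□□□□□□□□abb
Step 15: δ(t2, □) = (t2, □, L) → [t2]□□□□□□□□□□□□□□□□abb
Step 16: δ(t2, □) = (t2, □, L) → [t2]□□□□□□□□□□□□□□□□□abb
Step 17: δ(t2, □) = (t2, □, L) → [t2]□□□□□□□□□□□□□□□□□□abb
Step 18: δ(t2, □) = (t2, □, L) → [t2]□□□□□□□□□□□□□□□□□□□abb
Step 19: δ(t2, □) = (t2, □, L) → [t2]□□□□□□□□□□□□□□□□□□□□abb
Step 20: δ(t2, □) = (t2, □, L) → [t2]□□□□□□□□□□□□□□□□□□□□□abb
Step 21: δ(t2, □) = (t2, □, L) → [t2]□□□□□□□□□□□□□□□□□□□□□□abb
Step 22: δ(t2, □) = (t2, □, L) → [t2]□□□□□□□□□□□□□□□□□□□□□□□abb
Step 23: δ(t2, □) = (t2, □, L) → [t2]□□□□□□□□□□□□□□□□□□□□□□□□abb

The machine has not reached a halting state after 23 steps.
The machine did not halt within the 23-step bound.

Answer: No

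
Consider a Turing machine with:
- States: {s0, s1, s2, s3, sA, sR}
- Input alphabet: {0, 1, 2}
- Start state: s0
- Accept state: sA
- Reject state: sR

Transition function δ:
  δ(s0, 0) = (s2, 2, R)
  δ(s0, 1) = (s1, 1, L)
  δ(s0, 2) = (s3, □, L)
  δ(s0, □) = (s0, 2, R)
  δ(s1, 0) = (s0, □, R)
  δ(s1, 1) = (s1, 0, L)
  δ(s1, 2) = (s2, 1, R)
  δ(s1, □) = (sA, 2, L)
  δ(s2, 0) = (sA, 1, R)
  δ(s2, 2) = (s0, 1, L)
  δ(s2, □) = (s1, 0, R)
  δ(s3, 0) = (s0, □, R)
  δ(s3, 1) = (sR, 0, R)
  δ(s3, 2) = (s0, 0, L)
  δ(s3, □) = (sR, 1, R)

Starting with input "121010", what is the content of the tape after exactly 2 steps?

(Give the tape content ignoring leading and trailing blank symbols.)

Execution trace:
Initial: [s0]121010
Step 1: δ(s0, 1) = (s1, 1, L) → [s1]□121010
Step 2: δ(s1, □) = (sA, 2, L) → [sA]□2121010

The machine reaches the accept state sA and halts.

After 2 steps, the tape (ignoring leading/trailing blanks) is: 2121010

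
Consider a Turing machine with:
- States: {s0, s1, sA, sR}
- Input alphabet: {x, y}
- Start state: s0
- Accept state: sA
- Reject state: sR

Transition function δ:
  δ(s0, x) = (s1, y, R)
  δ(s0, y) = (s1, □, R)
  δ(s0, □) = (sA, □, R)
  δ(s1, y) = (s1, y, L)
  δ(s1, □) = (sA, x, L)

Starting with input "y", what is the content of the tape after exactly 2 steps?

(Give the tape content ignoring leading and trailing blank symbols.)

Execution trace:
Initial: [s0]y
Step 1: δ(s0, y) = (s1, □, R) → □[s1]□
Step 2: δ(s1, □) = (sA, x, L) → [sA]□x

The machine reaches the accept state sA and halts.

After 2 steps, the tape (ignoring leading/trailing blanks) is: x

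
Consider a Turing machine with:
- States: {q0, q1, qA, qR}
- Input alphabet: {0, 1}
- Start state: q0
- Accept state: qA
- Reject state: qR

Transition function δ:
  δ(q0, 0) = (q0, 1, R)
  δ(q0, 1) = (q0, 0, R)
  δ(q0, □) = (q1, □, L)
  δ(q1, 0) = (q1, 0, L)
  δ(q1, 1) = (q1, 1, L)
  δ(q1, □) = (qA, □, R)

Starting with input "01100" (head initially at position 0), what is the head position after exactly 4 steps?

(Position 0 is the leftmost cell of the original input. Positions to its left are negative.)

Execution trace (head position shown):
Step 0: [q0]01100  (head at position 0)
Step 1: move right → 1[q0]1100  (head at position 1)
Step 2: move right → 10[q0]100  (head at position 2)
Step 3: move right → 100[q0]00  (head at position 3)
Step 4: move right → 1001[q0]0  (head at position 4)

After 4 steps, the head is at position 4.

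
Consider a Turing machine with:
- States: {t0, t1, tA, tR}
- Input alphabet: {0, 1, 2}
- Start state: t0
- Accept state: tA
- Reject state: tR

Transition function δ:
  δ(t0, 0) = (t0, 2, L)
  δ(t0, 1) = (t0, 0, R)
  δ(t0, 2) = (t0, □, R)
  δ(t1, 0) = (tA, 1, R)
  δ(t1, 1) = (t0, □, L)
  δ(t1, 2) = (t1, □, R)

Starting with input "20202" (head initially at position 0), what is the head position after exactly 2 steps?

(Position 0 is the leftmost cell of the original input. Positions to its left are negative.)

Execution trace (head position shown):
Step 0: [t0]20202  (head at position 0)
Step 1: move right → □[t0]0202  (head at position 1)
Step 2: move left → [t0]□2202  (head at position 0)

After 2 steps, the head is at position 0.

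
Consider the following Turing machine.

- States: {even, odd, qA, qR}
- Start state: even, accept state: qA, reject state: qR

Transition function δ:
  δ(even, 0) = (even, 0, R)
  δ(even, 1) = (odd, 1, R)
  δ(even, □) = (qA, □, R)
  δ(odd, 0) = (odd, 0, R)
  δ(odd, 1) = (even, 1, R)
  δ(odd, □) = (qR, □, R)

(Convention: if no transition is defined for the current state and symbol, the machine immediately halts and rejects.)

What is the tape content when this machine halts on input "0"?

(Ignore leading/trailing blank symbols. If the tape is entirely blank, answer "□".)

Execution trace:
Initial: [even]0
Step 1: δ(even, 0) = (even, 0, R) → 0[even]□
Step 2: δ(even, □) = (qA, □, R) → 0□[qA]□

The machine reaches the accept state qA and halts.

Final tape (ignoring leading/trailing blanks): 0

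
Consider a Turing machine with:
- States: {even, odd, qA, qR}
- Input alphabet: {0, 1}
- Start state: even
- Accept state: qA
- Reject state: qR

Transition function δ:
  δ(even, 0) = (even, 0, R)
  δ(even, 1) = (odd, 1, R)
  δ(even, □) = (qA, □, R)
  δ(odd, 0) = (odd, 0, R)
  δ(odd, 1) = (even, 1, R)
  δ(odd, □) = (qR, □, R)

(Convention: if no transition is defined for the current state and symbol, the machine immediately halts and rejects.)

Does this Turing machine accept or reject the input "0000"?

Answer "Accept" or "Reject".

Execution trace:
Initial: [even]0000
Step 1: δ(even, 0) = (even, 0, R) → 0[even]000
Step 2: δ(even, 0) = (even, 0, R) → 00[even]00
Step 3: δ(even, 0) = (even, 0, R) → 000[even]0
Step 4: δ(even, 0) = (even, 0, R) → 0000[even]□
Step 5: δ(even, □) = (qA, □, R) → 0000□[qA]□

The machine reaches the accept state qA and halts.

Answer: Accept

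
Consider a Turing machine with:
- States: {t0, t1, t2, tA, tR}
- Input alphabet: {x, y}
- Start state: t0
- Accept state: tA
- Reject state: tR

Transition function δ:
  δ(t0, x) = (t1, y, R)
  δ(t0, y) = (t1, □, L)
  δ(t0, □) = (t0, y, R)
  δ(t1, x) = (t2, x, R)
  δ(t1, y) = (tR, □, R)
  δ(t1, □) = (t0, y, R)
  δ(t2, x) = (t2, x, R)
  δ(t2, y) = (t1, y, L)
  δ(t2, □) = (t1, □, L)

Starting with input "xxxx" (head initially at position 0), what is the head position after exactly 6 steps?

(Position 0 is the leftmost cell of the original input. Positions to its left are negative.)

Execution trace (head position shown):
Step 0: [t0]xxxx  (head at position 0)
Step 1: move right → y[t1]xxx  (head at position 1)
Step 2: move right → yx[t2]xx  (head at position 2)
Step 3: move right → yxx[t2]x  (head at position 3)
Step 4: move right → yxxx[t2]□  (head at position 4)
Step 5: move left → yxx[t1]x□  (head at position 3)
Step 6: move right → yxxx[t2]□  (head at position 4)

After 6 steps, the head is at position 4.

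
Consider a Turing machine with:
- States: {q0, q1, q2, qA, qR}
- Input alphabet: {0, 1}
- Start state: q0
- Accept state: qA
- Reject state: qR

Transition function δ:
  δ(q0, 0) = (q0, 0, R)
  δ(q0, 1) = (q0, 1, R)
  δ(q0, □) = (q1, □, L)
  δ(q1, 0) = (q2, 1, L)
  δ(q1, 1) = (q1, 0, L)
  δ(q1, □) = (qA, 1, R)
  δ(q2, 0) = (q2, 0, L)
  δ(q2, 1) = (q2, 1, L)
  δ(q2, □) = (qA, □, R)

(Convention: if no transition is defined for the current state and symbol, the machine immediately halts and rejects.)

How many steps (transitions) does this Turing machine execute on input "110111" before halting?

Execution trace:
Initial: [q0]110111
Step 1: δ(q0, 1) = (q0, 1, R) → 1[q0]10111
Step 2: δ(q0, 1) = (q0, 1, R) → 11[q0]0111
Step 3: δ(q0, 0) = (q0, 0, R) → 110[q0]111
Step 4: δ(q0, 1) = (q0, 1, R) → 1101[q0]11
Step 5: δ(q0, 1) = (q0, 1, R) → 11011[q0]1
Step 6: δ(q0, 1) = (q0, 1, R) → 110111[q0]□
Step 7: δ(q0, □) = (q1, □, L) → 11011[q1]1□
Step 8: δ(q1, 1) = (q1, 0, L) → 1101[q1]10□
Step 9: δ(q1, 1) = (q1, 0, L) → 110[q1]100□
Step 10: δ(q1, 1) = (q1, 0, L) → 11[q1]0000□
Step 11: δ(q1, 0) = (q2, 1, L) → 1[q2]11000□
Step 12: δ(q2, 1) = (q2, 1, L) → [q2]111000□
Step 13: δ(q2, 1) = (q2, 1, L) → [q2]□111000□
Step 14: δ(q2, □) = (qA, □, R) → □[qA]111000□

The machine reaches the accept state qA and halts.

The machine executed 14 steps before halting.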